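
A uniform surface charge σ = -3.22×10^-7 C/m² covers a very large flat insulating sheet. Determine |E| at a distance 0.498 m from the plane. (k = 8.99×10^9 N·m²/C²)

The symmetry is planar: E is normal to the sheet and the same magnitude on both sides. Take a pillbox straddling the sheet with end-cap area A.
Only the two end caps contribute flux: Φ = 2EA. With Q_enc = σA, Gauss's law gives E = |σ|/(2ε₀).
E = 2πk|σ| = 2π(8.99×10^9)(3.22×10^-7) = 1.82×10^4 N/C.

|E| = 1.82×10^4 V/m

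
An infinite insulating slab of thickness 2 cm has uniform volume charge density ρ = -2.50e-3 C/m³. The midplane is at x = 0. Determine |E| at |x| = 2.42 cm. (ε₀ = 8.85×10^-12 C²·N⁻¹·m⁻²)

The point |x| = 2.42 cm lies outside the slab (half-thickness 0.01 m). A symmetric pillbox spanning the full slab encloses Q_enc = ρ·d·A.
Flux = 2EA ⇒ E = |ρ|d/(2ε₀), independent of distance outside.
E = (2.50e-3)(0.02)/(2·8.85×10^-12) = 2.82×10^6 N/C.

E ≈ 2.82×10^6 N/C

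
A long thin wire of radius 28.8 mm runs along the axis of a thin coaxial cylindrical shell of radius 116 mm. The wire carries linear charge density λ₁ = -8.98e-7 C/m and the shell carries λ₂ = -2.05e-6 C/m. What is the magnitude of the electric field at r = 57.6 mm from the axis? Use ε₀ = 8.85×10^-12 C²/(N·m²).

Take a coaxial cylindrical Gaussian surface of radius r = 57.6 mm and length L (between the conductors, 28.8 mm < r < 116 mm).
Only the inner wire is enclosed; the outer shell contributes nothing inside itself. λ_enc = λ₁ = -8.98×10^-7 C/m.
Since E is radial and uniform over the curved surface, Φ = E·2πrL = Q_enc/ε₀ = λ_enc L/ε₀.
E = |λ_enc|/(2πε₀r) = (8.98×10^-7)/(2π·8.85×10^-12·0.0576) = 2.80e5 N/C.

|E| ≈ 2.80e5 N/C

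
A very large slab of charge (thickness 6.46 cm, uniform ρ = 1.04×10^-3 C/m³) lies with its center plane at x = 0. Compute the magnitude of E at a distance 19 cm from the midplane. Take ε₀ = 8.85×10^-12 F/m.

|E| ≈ 3.80×10^6 N/C

The point |x| = 19 cm lies outside the slab (half-thickness 0.0323 m). A symmetric pillbox spanning the full slab encloses Q_enc = ρ·d·A.
Flux = 2EA ⇒ E = |ρ|d/(2ε₀), independent of distance outside.
E = (1.04×10^-3)(0.0646)/(2·8.85×10^-12) = 3.80e6 N/C.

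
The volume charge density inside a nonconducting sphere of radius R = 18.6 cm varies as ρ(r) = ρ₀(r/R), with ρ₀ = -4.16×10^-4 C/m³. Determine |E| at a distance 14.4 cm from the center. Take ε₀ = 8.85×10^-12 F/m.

E = 1.31×10^6 V/m

Use a concentric Gaussian sphere at r = 14.4 cm (r < R).
Q_enc = ∫₀^r ρ(r')·4πr'² dr' = (4πρ₀/R) ∫₀^r r'^3 dr' = 4πρ₀ r^4/(4·R) = -3.021e-6 C.
Since E is radial and uniform over the Gaussian sphere, Φ = E·4πr² = Q_enc/ε₀.
E = |Q_enc|/(4πε₀r²) = (3.021e-6)/(4π·8.85×10^-12·(0.144)²) = 1.31e6 N/C.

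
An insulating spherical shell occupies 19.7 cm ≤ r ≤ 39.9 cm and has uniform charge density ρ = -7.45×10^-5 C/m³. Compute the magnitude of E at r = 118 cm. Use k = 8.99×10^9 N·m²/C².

Take a concentric spherical Gaussian surface of radius r = 118 cm (r > 39.9 cm, enclosing the whole shell).
Q_enc = ρ·(4π/3)(b³ − a³) = (-7.45×10^-5)·(4π/3)·((0.399)³ − (0.197)³) = -1.744×10^-5 C.
Gauss's law: E·4πr² = Q_enc/ε₀.
E = k|Q_enc|/r² = (8.99×10^9)(1.744×10^-5)/(1.18)² = 1.13×10^5 N/C.

|E| ≈ 1.13e5 V/m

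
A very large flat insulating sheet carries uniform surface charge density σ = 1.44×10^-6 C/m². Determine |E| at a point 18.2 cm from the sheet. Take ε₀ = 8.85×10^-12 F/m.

The symmetry is planar: E is normal to the sheet and the same magnitude on both sides. Take a pillbox straddling the sheet with end-cap area A.
Only the two end caps contribute flux: Φ = 2EA. With Q_enc = σA, Gauss's law gives E = |σ|/(2ε₀).
E = |σ|/(2ε₀) = (1.44×10^-6)/(2·8.85×10^-12) = 8.14e4 N/C.

E ≈ 8.14×10^4 V/m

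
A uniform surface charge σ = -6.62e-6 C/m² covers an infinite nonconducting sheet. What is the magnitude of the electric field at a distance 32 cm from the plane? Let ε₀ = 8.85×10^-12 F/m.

3.74×10^5 V/m

Choose a cylindrical pillbox piercing the sheet, end faces (area A) parallel to it.
Flux Φ = 2EA and Q_enc = σA, so 2EA = σA/ε₀ ⇒ E = |σ|/(2ε₀), independent of distance.
E = |σ|/(2ε₀) = (6.62×10^-6)/(2·8.85×10^-12) = 3.74×10^5 N/C.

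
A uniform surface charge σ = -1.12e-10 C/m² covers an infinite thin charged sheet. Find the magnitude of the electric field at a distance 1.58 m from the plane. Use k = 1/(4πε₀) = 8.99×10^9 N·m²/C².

6.33 V/m

By planar symmetry E is perpendicular to the sheet and uniform; use a Gaussian pillbox with flat faces of area A on each side of the sheet.
Only the two end caps contribute flux: Φ = 2EA. With Q_enc = σA, Gauss's law gives E = |σ|/(2ε₀).
E = 2πk|σ| = 2π(8.99×10^9)(1.12e-10) = 6.33 N/C.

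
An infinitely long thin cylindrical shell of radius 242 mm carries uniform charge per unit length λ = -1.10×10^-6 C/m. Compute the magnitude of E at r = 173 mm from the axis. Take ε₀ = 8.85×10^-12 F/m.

E = 0 (no enclosed charge)

By cylindrical symmetry E is radial; use a coaxial Gaussian cylinder of radius 173 mm and length L (r < 242 mm, inside the shell).
All the surface charge lies outside this cylinder: Q_enc = 0, hence E = 0.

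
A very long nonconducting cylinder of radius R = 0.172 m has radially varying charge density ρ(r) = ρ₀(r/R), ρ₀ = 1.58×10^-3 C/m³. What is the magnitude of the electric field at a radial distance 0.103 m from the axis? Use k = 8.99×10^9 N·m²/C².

E = 3.67×10^6 N/C

By cylindrical symmetry E is radial; use a coaxial Gaussian cylinder of radius 0.103 m and length L (r < R).
λ_enc = ∫₀^r ρ(r')·2πr' dr' = (2πρ₀/R)·r^3/3 = 2.102e-5 C/m.
Since E is radial and uniform over the curved surface, Φ = E·2πrL = Q_enc/ε₀ = λ_enc L/ε₀.
E = 2k|λ_enc|/r = 2(8.99×10^9)(2.102×10^-5)/(0.103) = 3.67e6 N/C.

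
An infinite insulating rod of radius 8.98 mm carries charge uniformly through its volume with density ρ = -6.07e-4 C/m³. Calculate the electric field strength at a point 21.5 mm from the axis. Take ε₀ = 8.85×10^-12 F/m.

By cylindrical symmetry E is radial; use a coaxial Gaussian cylinder of radius 21.5 mm and length L (r > 8.98 mm, full cross-section enclosed).
λ_enc = ρ·πR² = (-6.07×10^-4)π(0.00898)² = -1.538×10^-7 C/m.
Gauss's law: E·2πrL = λ_enc L/ε₀.
E = |λ_enc|/(2πε₀r) = (1.538×10^-7)/(2π·8.85×10^-12·0.0215) = 1.29e5 N/C.

E = 1.29e5 V/m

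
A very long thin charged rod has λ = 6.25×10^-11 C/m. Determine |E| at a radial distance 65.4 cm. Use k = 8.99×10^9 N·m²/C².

Take a coaxial cylindrical Gaussian surface of radius r = 65.4 cm and length L.
Q_enc = λL, so λ_enc = 6.25e-11 C/m.
Applying ∮E·dA = Q_enc/ε₀ with the end caps contributing no flux:
E = 2k|λ_enc|/r = 2(8.99×10^9)(6.25e-11)/(0.654) = 1.72 N/C.

E ≈ 1.72 N/C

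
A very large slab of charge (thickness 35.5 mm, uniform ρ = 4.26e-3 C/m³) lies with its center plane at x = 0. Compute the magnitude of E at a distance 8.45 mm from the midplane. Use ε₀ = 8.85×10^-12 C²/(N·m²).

By symmetry E is perpendicular to the slab. A Gaussian pillbox from −8.45 mm to +8.45 mm (face area A) lies entirely within the slab.
Q_enc = ρ·(2x)·A and flux = 2EA, so 2EA = 2ρxA/ε₀ ⇒ E = |ρ|x/ε₀.
E = (4.26e-3)(0.00845)/(8.85×10^-12) = 4.07e6 N/C.

|E| ≈ 4.07×10^6 N/C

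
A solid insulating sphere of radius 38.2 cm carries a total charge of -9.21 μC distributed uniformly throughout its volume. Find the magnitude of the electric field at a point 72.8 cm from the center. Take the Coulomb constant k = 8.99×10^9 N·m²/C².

|E| = 1.56×10^5 N/C

Symmetry ⇒ E = E(r) r̂. Gaussian sphere of radius r = 72.8 cm (r > R, so the entire charge is enclosed).
Q_enc = -9.21 μC = -9.21×10^-6 C.
Gauss's law: E·4πr² = Q_enc/ε₀.
E = k|Q_enc|/r² = (8.99×10^9)(9.21×10^-6)/(0.728)² = 1.56×10^5 N/C.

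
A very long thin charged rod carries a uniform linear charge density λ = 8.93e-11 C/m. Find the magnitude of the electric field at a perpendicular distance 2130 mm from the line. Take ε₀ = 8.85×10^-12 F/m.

E = 0.754 N/C

Coaxial Gaussian cylinder, radius r = 2130 mm, length L.
Q_enc = λL, so λ_enc = 8.93e-11 C/m.
By Gauss's law (flux through the curved wall only), E·2πrL = λ_enc L/ε₀.
E = |λ_enc|/(2πε₀r) = (8.93×10^-11)/(2π·8.85×10^-12·2.13) = 0.754 N/C.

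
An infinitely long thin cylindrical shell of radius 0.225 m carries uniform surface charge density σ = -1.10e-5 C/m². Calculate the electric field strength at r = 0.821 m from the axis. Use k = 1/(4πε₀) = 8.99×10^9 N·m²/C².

|E| ≈ 3.41×10^5 N/C

Choose a coaxial cylinder of radius r = 0.821 m (arbitrary length L) as the Gaussian surface (r > 0.225 m).
The whole shell is enclosed: λ_enc = σ·2πR = (-1.10×10^-5)·2π·(0.225) = -1.555e-5 C/m.
Since E is radial and uniform over the curved surface, Φ = E·2πrL = Q_enc/ε₀ = λ_enc L/ε₀.
E = 2k|λ_enc|/r = 2(8.99×10^9)(1.555e-5)/(0.821) = 3.41×10^5 N/C.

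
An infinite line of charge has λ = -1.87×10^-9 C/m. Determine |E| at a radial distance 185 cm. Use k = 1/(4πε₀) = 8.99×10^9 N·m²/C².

Coaxial Gaussian cylinder, radius r = 185 cm, length L.
Q_enc = λL, so λ_enc = -1.87×10^-9 C/m.
Gauss's law: E·2πrL = λ_enc L/ε₀.
E = 2k|λ_enc|/r = 2(8.99×10^9)(1.87×10^-9)/(1.85) = 18.2 N/C.

|E| ≈ 18.2 N/C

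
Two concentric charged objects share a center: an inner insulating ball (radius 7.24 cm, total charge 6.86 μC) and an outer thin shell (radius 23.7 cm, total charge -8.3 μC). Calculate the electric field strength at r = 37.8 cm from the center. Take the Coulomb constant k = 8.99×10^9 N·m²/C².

|E| ≈ 9.06×10^4 V/m

Symmetry ⇒ E = E(r) r̂. Gaussian sphere of radius r = 37.8 cm (r > 23.7 cm, enclosing both).
Q_enc = (6.86 μC) + (-8.3 μC) = -1.44e-6 C.
Gauss's law: E·4πr² = Q_enc/ε₀.
E = k|Q_enc|/r² = (8.99×10^9)(1.44×10^-6)/(0.378)² = 9.06×10^4 N/C.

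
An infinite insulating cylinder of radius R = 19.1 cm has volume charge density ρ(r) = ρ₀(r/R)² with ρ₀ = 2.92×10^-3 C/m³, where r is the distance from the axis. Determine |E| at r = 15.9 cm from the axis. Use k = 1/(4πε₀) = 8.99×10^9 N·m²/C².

E = 9.09×10^6 N/C

Take a coaxial cylindrical Gaussian surface of radius r = 15.9 cm and length L (r < R).
Integrating ρ over the cross-section to radius r: λ_enc = (2πρ₀/R²) ∫₀^r r'^3 dr' = 2πρ₀ r^4/(4·R²) = 8.036×10^-5 C/m.
By Gauss's law (flux through the curved wall only), E·2πrL = λ_enc L/ε₀.
E = 2k|λ_enc|/r = 2(8.99×10^9)(8.036×10^-5)/(0.159) = 9.09×10^6 N/C.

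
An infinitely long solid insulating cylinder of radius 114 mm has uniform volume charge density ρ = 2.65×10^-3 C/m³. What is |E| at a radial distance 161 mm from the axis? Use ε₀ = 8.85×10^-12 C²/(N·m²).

E ≈ 1.21×10^7 N/C

By cylindrical symmetry E is radial; use a coaxial Gaussian cylinder of radius 161 mm and length L (r > 114 mm, full cross-section enclosed).
λ_enc = ρ·πR² = (2.65×10^-3)π(0.114)² = 1.082×10^-4 C/m.
Gauss's law: E·2πrL = λ_enc L/ε₀.
E = |λ_enc|/(2πε₀r) = (1.082e-4)/(2π·8.85×10^-12·0.161) = 1.21×10^7 N/C.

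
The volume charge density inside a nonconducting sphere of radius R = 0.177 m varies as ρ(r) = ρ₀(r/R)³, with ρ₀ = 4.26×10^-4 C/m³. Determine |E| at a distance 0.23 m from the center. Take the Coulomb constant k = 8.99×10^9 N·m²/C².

|E| = 8.41×10^5 N/C

Use a concentric Gaussian sphere at r = 0.23 m (r > R, all charge enclosed).
Q_enc = 4π ∫₀^R ρ₀(r'/R)^3 r'² dr' = 4πρ₀R³/6 = 4.948×10^-6 C.
Gauss's law: E·4πr² = Q_enc/ε₀.
E = k|Q_enc|/r² = (8.99×10^9)(4.948e-6)/(0.23)² = 8.41×10^5 N/C.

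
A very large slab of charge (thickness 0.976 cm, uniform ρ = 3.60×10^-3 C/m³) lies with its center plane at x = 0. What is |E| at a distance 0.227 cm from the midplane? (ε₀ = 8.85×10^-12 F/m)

By symmetry E is perpendicular to the slab. A Gaussian pillbox from −0.227 cm to +0.227 cm (face area A) lies entirely within the slab.
Q_enc = ρ·(2x)·A and flux = 2EA, so 2EA = 2ρxA/ε₀ ⇒ E = |ρ|x/ε₀.
E = (3.60×10^-3)(0.00227)/(8.85×10^-12) = 9.23×10^5 N/C.

|E| ≈ 9.23×10^5 V/m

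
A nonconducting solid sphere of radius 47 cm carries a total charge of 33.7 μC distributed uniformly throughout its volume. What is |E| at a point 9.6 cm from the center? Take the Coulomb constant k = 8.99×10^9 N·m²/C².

E ≈ 2.80×10^5 N/C

Use a concentric Gaussian sphere at r = 9.6 cm (r < R).
Only the charge within r is enclosed: Q_enc = Q·(r/R)³ = (33.7 μC)·(9.6 cm/47 cm)³ = 2.872×10^-7 C.
Since E is radial and uniform over the Gaussian sphere, Φ = E·4πr² = Q_enc/ε₀.
E = k|Q_enc|/r² = (8.99×10^9)(2.872×10^-7)/(0.096)² = 2.80×10^5 N/C.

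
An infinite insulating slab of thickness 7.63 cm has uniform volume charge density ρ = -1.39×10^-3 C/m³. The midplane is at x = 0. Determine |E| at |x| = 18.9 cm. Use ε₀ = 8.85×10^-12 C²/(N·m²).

The point |x| = 18.9 cm lies outside the slab (half-thickness 0.03815 m). A symmetric pillbox spanning the full slab encloses Q_enc = ρ·d·A.
Flux = 2EA ⇒ E = |ρ|d/(2ε₀), independent of distance outside.
E = (1.39×10^-3)(0.0763)/(2·8.85×10^-12) = 5.99×10^6 N/C.

5.99×10^6 N/C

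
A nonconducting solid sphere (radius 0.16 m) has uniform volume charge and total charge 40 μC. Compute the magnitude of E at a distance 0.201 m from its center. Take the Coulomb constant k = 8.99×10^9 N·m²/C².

8.90×10^6 N/C

Take a concentric spherical Gaussian surface of radius r = 0.201 m (r > R, so the entire charge is enclosed).
Q_enc = 40 μC = 4.00×10^-5 C.
Since E is radial and uniform over the Gaussian sphere, Φ = E·4πr² = Q_enc/ε₀.
E = k|Q_enc|/r² = (8.99×10^9)(4.00×10^-5)/(0.201)² = 8.90×10^6 N/C.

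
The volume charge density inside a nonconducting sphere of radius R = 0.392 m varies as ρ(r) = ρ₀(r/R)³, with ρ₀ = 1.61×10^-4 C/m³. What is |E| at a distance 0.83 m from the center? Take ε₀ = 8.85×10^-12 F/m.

2.65e5 N/C

Use a concentric Gaussian sphere at r = 0.83 m (r > R, all charge enclosed).
Q_enc = 4π ∫₀^R ρ₀(r'/R)^3 r'² dr' = 4πρ₀R³/6 = 2.031×10^-5 C.
Since E is radial and uniform over the Gaussian sphere, Φ = E·4πr² = Q_enc/ε₀.
E = |Q_enc|/(4πε₀r²) = (2.031e-5)/(4π·8.85×10^-12·(0.83)²) = 2.65×10^5 N/C.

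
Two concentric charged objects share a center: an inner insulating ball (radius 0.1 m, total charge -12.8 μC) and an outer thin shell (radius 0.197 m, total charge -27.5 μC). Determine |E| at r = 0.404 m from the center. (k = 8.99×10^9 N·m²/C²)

2.22×10^6 V/m

Symmetry ⇒ E = E(r) r̂. Gaussian sphere of radius r = 0.404 m (r > 0.197 m, enclosing both).
Q_enc = (-12.8 μC) + (-27.5 μC) = -4.03e-5 C.
By Gauss's law, ∮E·dA = E·4πr² = Q_enc/ε₀.
E = k|Q_enc|/r² = (8.99×10^9)(4.03×10^-5)/(0.404)² = 2.22e6 N/C.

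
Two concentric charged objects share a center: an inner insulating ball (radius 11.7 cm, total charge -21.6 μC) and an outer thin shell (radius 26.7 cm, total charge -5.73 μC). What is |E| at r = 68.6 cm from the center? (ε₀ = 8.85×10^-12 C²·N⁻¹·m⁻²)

E = 5.22×10^5 N/C

Use a concentric Gaussian sphere at r = 68.6 cm (r > 26.7 cm, enclosing both).
Q_enc = (-21.6 μC) + (-5.73 μC) = -2.733×10^-5 C.
Gauss's law: E·4πr² = Q_enc/ε₀.
E = |Q_enc|/(4πε₀r²) = (2.733×10^-5)/(4π·8.85×10^-12·(0.686)²) = 5.22e5 N/C.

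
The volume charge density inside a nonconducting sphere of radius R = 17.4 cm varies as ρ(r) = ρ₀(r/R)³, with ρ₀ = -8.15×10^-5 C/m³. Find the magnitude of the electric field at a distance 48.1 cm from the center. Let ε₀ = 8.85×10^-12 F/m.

By spherical symmetry E is radial; choose a Gaussian sphere of radius r = 48.1 cm (r > R, all charge enclosed).
Q_enc = 4π ∫₀^R ρ₀(r'/R)^3 r'² dr' = 4πρ₀R³/6 = -8.992×10^-7 C.
Since E is radial and uniform over the Gaussian sphere, Φ = E·4πr² = Q_enc/ε₀.
E = |Q_enc|/(4πε₀r²) = (8.992×10^-7)/(4π·8.85×10^-12·(0.481)²) = 3.49e4 N/C.

|E| ≈ 3.49×10^4 V/m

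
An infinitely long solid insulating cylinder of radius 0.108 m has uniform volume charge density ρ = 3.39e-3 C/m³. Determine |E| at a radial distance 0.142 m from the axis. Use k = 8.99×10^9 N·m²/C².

Choose a coaxial cylinder of radius r = 0.142 m (arbitrary length L) as the Gaussian surface (r > 0.108 m, full cross-section enclosed).
λ_enc = ρ·πR² = (3.39×10^-3)π(0.108)² = 1.242×10^-4 C/m.
Applying ∮E·dA = Q_enc/ε₀ with the end caps contributing no flux:
E = 2k|λ_enc|/r = 2(8.99×10^9)(1.242×10^-4)/(0.142) = 1.57×10^7 N/C.

|E| = 1.57e7 V/m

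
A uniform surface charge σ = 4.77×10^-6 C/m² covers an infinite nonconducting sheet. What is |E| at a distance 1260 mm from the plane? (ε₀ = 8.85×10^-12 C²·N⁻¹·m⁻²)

By planar symmetry E is perpendicular to the sheet and uniform; use a Gaussian pillbox with flat faces of area A on each side of the sheet.
Flux Φ = 2EA and Q_enc = σA, so 2EA = σA/ε₀ ⇒ E = |σ|/(2ε₀), independent of distance.
E = |σ|/(2ε₀) = (4.77e-6)/(2·8.85×10^-12) = 2.69e5 N/C.

|E| = 2.69e5 V/m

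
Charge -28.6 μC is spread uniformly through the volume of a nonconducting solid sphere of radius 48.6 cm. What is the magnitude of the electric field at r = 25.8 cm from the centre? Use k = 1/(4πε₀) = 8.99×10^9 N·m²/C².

By spherical symmetry E is radial; choose a Gaussian sphere of radius r = 25.8 cm (r < R).
Only the charge within r is enclosed: Q_enc = Q·(r/R)³ = (-28.6 μC)·(25.8 cm/48.6 cm)³ = -4.279×10^-6 C.
Gauss's law: E·4πr² = Q_enc/ε₀.
E = k|Q_enc|/r² = (8.99×10^9)(4.279e-6)/(0.258)² = 5.78×10^5 N/C.

5.78×10^5 N/C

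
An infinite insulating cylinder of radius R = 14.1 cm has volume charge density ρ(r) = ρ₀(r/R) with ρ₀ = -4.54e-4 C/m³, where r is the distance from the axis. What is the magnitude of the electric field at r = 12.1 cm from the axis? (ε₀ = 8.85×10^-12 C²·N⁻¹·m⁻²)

By cylindrical symmetry E is radial; use a coaxial Gaussian cylinder of radius 12.1 cm and length L (r < R).
λ_enc = ∫₀^r ρ(r')·2πr' dr' = (2πρ₀/R)·r^3/3 = -1.195×10^-5 C/m.
By Gauss's law (flux through the curved wall only), E·2πrL = λ_enc L/ε₀.
E = |λ_enc|/(2πε₀r) = (1.195×10^-5)/(2π·8.85×10^-12·0.121) = 1.78×10^6 N/C.

|E| ≈ 1.78e6 N/C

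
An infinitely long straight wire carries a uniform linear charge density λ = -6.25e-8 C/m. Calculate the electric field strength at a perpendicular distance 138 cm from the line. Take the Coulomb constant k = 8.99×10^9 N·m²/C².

E ≈ 814 V/m

Choose a coaxial cylinder of radius r = 138 cm (arbitrary length L) as the Gaussian surface.
Q_enc = λL, so λ_enc = -6.25×10^-8 C/m.
Applying ∮E·dA = Q_enc/ε₀ with the end caps contributing no flux:
E = 2k|λ_enc|/r = 2(8.99×10^9)(6.25e-8)/(1.38) = 814 N/C.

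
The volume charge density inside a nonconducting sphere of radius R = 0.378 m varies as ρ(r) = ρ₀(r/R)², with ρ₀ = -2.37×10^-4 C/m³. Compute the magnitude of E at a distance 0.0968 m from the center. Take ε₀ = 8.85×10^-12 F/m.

3.40×10^4 N/C

Symmetry ⇒ E = E(r) r̂. Gaussian sphere of radius r = 0.0968 m (r < R).
Integrate the density: Q_enc = 4π ∫₀^r ρ₀(r'/R)^2 r'² dr' = 4πρ₀ r^5/(5·R²) = -3.543e-8 C.
By Gauss's law, ∮E·dA = E·4πr² = Q_enc/ε₀.
E = |Q_enc|/(4πε₀r²) = (3.543×10^-8)/(4π·8.85×10^-12·(0.0968)²) = 3.40e4 N/C.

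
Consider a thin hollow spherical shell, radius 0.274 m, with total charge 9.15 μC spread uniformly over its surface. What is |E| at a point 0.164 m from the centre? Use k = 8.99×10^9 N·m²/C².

Use a concentric Gaussian sphere at r = 0.164 m (inside the shell, r < 0.274 m).
All the charge is outside the Gaussian surface: Q_enc = 0, hence E = 0 everywhere inside the shell.

E = 0 (no enclosed charge)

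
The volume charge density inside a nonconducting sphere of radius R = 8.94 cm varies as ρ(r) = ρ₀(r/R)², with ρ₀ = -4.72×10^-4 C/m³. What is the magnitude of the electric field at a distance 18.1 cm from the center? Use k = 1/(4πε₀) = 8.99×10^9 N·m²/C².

|E| = 2.33e5 N/C

Take a concentric spherical Gaussian surface of radius r = 18.1 cm (r > R, all charge enclosed).
Q_enc = 4π ∫₀^R ρ₀(r'/R)^2 r'² dr' = 4πρ₀R³/5 = -8.476×10^-7 C.
Gauss's law: E·4πr² = Q_enc/ε₀.
E = k|Q_enc|/r² = (8.99×10^9)(8.476×10^-7)/(0.181)² = 2.33×10^5 N/C.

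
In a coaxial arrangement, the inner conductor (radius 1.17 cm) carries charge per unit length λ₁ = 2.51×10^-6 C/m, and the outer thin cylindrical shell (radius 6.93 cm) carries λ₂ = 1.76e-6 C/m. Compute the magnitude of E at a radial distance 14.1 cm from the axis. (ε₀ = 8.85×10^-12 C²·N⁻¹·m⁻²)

Take a coaxial cylindrical Gaussian surface of radius r = 14.1 cm and length L (r > 6.93 cm, enclosing both).
λ_enc = λ₁ + λ₂ = (2.51×10^-6) + (1.76e-6) = 4.27×10^-6 C/m.
Gauss's law: E·2πrL = λ_enc L/ε₀.
E = |λ_enc|/(2πε₀r) = (4.27e-6)/(2π·8.85×10^-12·0.141) = 5.45e5 N/C.

E = 5.45×10^5 N/C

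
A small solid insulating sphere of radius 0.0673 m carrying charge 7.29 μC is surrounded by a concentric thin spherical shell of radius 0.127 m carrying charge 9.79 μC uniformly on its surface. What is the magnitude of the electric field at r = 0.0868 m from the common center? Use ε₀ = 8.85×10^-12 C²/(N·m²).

E = 8.70×10^6 N/C

By spherical symmetry E is radial; choose a Gaussian sphere of radius r = 0.0868 m (between the bodies, 0.0673 m < r < 0.127 m).
Only the inner charge is enclosed; the outer shell contributes nothing inside itself. Q_enc = 7.29 μC = 7.29×10^-6 C.
Gauss's law: E·4πr² = Q_enc/ε₀.
E = |Q_enc|/(4πε₀r²) = (7.29×10^-6)/(4π·8.85×10^-12·(0.0868)²) = 8.70×10^6 N/C.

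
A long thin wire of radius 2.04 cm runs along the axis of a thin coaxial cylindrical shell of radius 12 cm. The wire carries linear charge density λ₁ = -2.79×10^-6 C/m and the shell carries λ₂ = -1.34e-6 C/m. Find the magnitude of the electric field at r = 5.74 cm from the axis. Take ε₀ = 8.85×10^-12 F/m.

By cylindrical symmetry E is radial; use a coaxial Gaussian cylinder of radius 5.74 cm and length L (between the conductors, 2.04 cm < r < 12 cm).
The shell at 12 cm lies outside the Gaussian surface, so λ_enc = λ₁ = -2.79e-6 C/m.
Gauss's law: E·2πrL = λ_enc L/ε₀.
E = |λ_enc|/(2πε₀r) = (2.79e-6)/(2π·8.85×10^-12·0.0574) = 8.74×10^5 N/C.

|E| ≈ 8.74×10^5 V/m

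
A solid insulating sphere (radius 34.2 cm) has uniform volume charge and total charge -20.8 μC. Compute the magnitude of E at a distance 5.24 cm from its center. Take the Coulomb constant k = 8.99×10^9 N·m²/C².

|E| ≈ 2.45×10^5 N/C

By spherical symmetry E is radial; choose a Gaussian sphere of radius r = 5.24 cm (r < R).
Only the charge within r is enclosed: Q_enc = Q·(r/R)³ = (-20.8 μC)·(5.24 cm/34.2 cm)³ = -7.481×10^-8 C.
By Gauss's law, ∮E·dA = E·4πr² = Q_enc/ε₀.
E = k|Q_enc|/r² = (8.99×10^9)(7.481×10^-8)/(0.0524)² = 2.45×10^5 N/C.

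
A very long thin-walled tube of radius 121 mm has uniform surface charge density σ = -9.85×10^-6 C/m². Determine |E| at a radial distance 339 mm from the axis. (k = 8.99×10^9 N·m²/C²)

3.97×10^5 N/C

Choose a coaxial cylinder of radius r = 339 mm (arbitrary length L) as the Gaussian surface (r > 121 mm).
The whole shell is enclosed: λ_enc = σ·2πR = (-9.85e-6)·2π·(0.121) = -7.489×10^-6 C/m.
By Gauss's law (flux through the curved wall only), E·2πrL = λ_enc L/ε₀.
E = 2k|λ_enc|/r = 2(8.99×10^9)(7.489e-6)/(0.339) = 3.97e5 N/C.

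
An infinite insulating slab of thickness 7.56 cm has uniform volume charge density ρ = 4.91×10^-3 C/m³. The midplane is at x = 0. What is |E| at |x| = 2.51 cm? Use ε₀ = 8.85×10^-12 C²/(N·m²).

1.39×10^7 N/C

By symmetry E is perpendicular to the slab. A Gaussian pillbox from −2.51 cm to +2.51 cm (face area A) lies entirely within the slab.
Q_enc = ρ·(2x)·A and flux = 2EA, so 2EA = 2ρxA/ε₀ ⇒ E = |ρ|x/ε₀.
E = (4.91e-3)(0.0251)/(8.85×10^-12) = 1.39e7 N/C.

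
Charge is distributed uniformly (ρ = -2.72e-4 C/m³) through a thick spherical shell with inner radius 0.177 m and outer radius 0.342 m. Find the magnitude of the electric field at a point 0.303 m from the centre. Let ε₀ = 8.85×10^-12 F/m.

|E| = 2.49e6 N/C

Use a concentric Gaussian sphere at r = 0.303 m (within the shell material, 0.177 m < r < 0.342 m).
Only the shell between 0.177 m and r is enclosed: Q_enc = ρ·(4π/3)(r³ − a³) = (-2.72×10^-4)·(4π/3)·((0.303)³ − (0.177)³) = -2.538×10^-5 C.
Applying ∮E·dA = Q_enc/ε₀ with Φ = E(4πr²):
E = |Q_enc|/(4πε₀r²) = (2.538e-5)/(4π·8.85×10^-12·(0.303)²) = 2.49e6 N/C.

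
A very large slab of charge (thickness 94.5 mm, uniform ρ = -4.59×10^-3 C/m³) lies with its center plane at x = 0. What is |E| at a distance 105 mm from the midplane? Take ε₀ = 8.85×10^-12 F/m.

The point |x| = 105 mm lies outside the slab (half-thickness 0.04725 m). A symmetric pillbox spanning the full slab encloses Q_enc = ρ·d·A.
Flux = 2EA ⇒ E = |ρ|d/(2ε₀), independent of distance outside.
E = (4.59×10^-3)(0.0945)/(2·8.85×10^-12) = 2.45e7 N/C.

E ≈ 2.45×10^7 N/C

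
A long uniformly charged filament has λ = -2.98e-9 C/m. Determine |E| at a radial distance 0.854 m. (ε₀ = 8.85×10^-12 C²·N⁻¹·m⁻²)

E ≈ 62.8 N/C

Coaxial Gaussian cylinder, radius r = 0.854 m, length L.
Q_enc = λL, so λ_enc = -2.98×10^-9 C/m.
Applying ∮E·dA = Q_enc/ε₀ with the end caps contributing no flux:
E = |λ_enc|/(2πε₀r) = (2.98×10^-9)/(2π·8.85×10^-12·0.854) = 62.8 N/C.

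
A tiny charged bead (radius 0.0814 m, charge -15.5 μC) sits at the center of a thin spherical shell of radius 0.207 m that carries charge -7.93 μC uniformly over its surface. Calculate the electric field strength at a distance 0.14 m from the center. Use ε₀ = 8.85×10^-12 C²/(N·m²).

|E| ≈ 7.11×10^6 N/C

By spherical symmetry E is radial; choose a Gaussian sphere of radius r = 0.14 m (between the bodies, 0.0814 m < r < 0.207 m).
Only the inner charge is enclosed; the outer shell contributes nothing inside itself. Q_enc = -15.5 μC = -1.55×10^-5 C.
By Gauss's law, ∮E·dA = E·4πr² = Q_enc/ε₀.
E = |Q_enc|/(4πε₀r²) = (1.55×10^-5)/(4π·8.85×10^-12·(0.14)²) = 7.11×10^6 N/C.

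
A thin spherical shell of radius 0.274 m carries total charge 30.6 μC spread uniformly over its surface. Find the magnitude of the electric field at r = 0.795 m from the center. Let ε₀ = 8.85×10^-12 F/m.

|E| = 4.35×10^5 N/C

Take a concentric spherical Gaussian surface of radius r = 0.795 m (r > 0.274 m).
The entire shell is enclosed: Q_enc = 3.06×10^-5 C.
Since E is radial and uniform over the Gaussian sphere, Φ = E·4πr² = Q_enc/ε₀.
E = |Q_enc|/(4πε₀r²) = (3.06e-5)/(4π·8.85×10^-12·(0.795)²) = 4.35×10^5 N/C.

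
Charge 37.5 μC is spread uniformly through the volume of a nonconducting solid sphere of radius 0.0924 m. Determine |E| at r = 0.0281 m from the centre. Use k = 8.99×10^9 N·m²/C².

Use a concentric Gaussian sphere at r = 0.0281 m (r < R).
Only the charge within r is enclosed: Q_enc = Q·(r/R)³ = (37.5 μC)·(0.0281 m/0.0924 m)³ = 1.055e-6 C.
Applying ∮E·dA = Q_enc/ε₀ with Φ = E(4πr²):
E = k|Q_enc|/r² = (8.99×10^9)(1.055×10^-6)/(0.0281)² = 1.20×10^7 N/C.

E ≈ 1.20e7 V/m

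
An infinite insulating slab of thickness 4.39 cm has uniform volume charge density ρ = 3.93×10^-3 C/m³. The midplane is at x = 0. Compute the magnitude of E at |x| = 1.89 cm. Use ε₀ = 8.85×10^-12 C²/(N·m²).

8.39×10^6 N/C

By symmetry E is perpendicular to the slab. A Gaussian pillbox from −1.89 cm to +1.89 cm (face area A) lies entirely within the slab.
Q_enc = ρ·(2x)·A and flux = 2EA, so 2EA = 2ρxA/ε₀ ⇒ E = |ρ|x/ε₀.
E = (3.93×10^-3)(0.0189)/(8.85×10^-12) = 8.39×10^6 N/C.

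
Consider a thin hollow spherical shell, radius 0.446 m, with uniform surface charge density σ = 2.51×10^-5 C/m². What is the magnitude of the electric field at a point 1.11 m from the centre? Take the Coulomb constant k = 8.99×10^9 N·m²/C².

Take a concentric spherical Gaussian surface of radius r = 1.11 m (r > 0.446 m).
The entire shell is enclosed: Q_enc = σ·4πR² = (2.51e-5)·4π·(0.446)² = 6.274e-5 C.
Applying ∮E·dA = Q_enc/ε₀ with Φ = E(4πr²):
E = k|Q_enc|/r² = (8.99×10^9)(6.274×10^-5)/(1.11)² = 4.58e5 N/C.

E = 4.58×10^5 V/m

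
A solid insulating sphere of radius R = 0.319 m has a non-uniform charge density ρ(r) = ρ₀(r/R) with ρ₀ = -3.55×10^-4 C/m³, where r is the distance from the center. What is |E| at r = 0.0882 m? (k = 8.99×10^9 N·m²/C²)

By spherical symmetry E is radial; choose a Gaussian sphere of radius r = 0.0882 m (r < R).
Q_enc = ∫₀^r ρ(r')·4πr'² dr' = (4πρ₀/R) ∫₀^r r'^3 dr' = 4πρ₀ r^4/(4·R) = -2.116e-7 C.
Applying ∮E·dA = Q_enc/ε₀ with Φ = E(4πr²):
E = k|Q_enc|/r² = (8.99×10^9)(2.116e-7)/(0.0882)² = 2.45e5 N/C.

2.45×10^5 N/C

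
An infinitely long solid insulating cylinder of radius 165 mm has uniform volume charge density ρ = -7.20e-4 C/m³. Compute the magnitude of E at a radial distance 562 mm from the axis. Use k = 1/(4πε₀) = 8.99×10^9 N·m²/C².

|E| = 1.97×10^6 N/C

Coaxial Gaussian cylinder, radius r = 562 mm, length L (r > 165 mm, full cross-section enclosed).
λ_enc = ρ·πR² = (-7.20×10^-4)π(0.165)² = -6.158e-5 C/m.
Applying ∮E·dA = Q_enc/ε₀ with the end caps contributing no flux:
E = 2k|λ_enc|/r = 2(8.99×10^9)(6.158×10^-5)/(0.562) = 1.97×10^6 N/C.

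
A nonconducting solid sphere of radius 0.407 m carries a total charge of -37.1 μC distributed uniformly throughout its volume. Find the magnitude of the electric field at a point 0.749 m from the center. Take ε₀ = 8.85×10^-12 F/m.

Take a concentric spherical Gaussian surface of radius r = 0.749 m (r > R, so the entire charge is enclosed).
Q_enc = -37.1 μC = -3.71e-5 C.
Gauss's law: E·4πr² = Q_enc/ε₀.
E = |Q_enc|/(4πε₀r²) = (3.71×10^-5)/(4π·8.85×10^-12·(0.749)²) = 5.95e5 N/C.

5.95×10^5 V/m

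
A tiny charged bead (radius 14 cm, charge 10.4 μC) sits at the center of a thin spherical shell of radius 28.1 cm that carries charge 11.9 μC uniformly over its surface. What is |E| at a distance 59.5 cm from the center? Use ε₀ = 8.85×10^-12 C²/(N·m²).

5.66×10^5 N/C

Take a concentric spherical Gaussian surface of radius r = 59.5 cm (r > 28.1 cm, enclosing both).
Q_enc = (10.4 μC) + (11.9 μC) = 2.23×10^-5 C.
By Gauss's law, ∮E·dA = E·4πr² = Q_enc/ε₀.
E = |Q_enc|/(4πε₀r²) = (2.23e-5)/(4π·8.85×10^-12·(0.595)²) = 5.66e5 N/C.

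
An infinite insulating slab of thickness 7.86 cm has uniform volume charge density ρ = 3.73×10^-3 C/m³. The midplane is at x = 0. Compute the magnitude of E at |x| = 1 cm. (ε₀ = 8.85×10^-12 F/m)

E ≈ 4.21×10^6 V/m

By symmetry E is perpendicular to the slab. A Gaussian pillbox from −1 cm to +1 cm (face area A) lies entirely within the slab.
Q_enc = ρ·(2x)·A and flux = 2EA, so 2EA = 2ρxA/ε₀ ⇒ E = |ρ|x/ε₀.
E = (3.73×10^-3)(0.01)/(8.85×10^-12) = 4.21e6 N/C.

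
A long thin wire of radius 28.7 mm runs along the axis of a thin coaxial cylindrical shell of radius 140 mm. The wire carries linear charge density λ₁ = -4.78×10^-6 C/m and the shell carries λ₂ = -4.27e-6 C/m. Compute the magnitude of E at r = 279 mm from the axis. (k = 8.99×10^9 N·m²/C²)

By cylindrical symmetry E is radial; use a coaxial Gaussian cylinder of radius 279 mm and length L (r > 140 mm, enclosing both).
λ_enc = λ₁ + λ₂ = (-4.78e-6) + (-4.27×10^-6) = -9.05×10^-6 C/m.
Gauss's law: E·2πrL = λ_enc L/ε₀.
E = 2k|λ_enc|/r = 2(8.99×10^9)(9.05×10^-6)/(0.279) = 5.83×10^5 N/C.

E = 5.83e5 V/m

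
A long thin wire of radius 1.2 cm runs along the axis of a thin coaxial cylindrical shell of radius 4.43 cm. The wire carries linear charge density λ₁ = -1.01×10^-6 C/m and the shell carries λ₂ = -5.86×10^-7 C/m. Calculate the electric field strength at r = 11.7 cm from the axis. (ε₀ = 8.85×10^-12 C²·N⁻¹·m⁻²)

Take a coaxial cylindrical Gaussian surface of radius r = 11.7 cm and length L (r > 4.43 cm, enclosing both).
λ_enc = λ₁ + λ₂ = (-1.01×10^-6) + (-5.86×10^-7) = -1.596×10^-6 C/m.
Since E is radial and uniform over the curved surface, Φ = E·2πrL = Q_enc/ε₀ = λ_enc L/ε₀.
E = |λ_enc|/(2πε₀r) = (1.596e-6)/(2π·8.85×10^-12·0.117) = 2.45e5 N/C.

E = 2.45×10^5 N/C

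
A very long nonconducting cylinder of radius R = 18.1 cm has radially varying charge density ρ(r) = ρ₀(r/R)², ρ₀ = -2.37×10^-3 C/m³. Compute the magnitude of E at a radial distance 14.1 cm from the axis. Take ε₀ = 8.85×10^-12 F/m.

|E| = 5.73×10^6 V/m

Take a coaxial cylindrical Gaussian surface of radius r = 14.1 cm and length L (r < R).
λ_enc = ∫₀^r ρ(r')·2πr' dr' = (2πρ₀/R²)·r^4/4 = -4.491×10^-5 C/m.
Since E is radial and uniform over the curved surface, Φ = E·2πrL = Q_enc/ε₀ = λ_enc L/ε₀.
E = |λ_enc|/(2πε₀r) = (4.491×10^-5)/(2π·8.85×10^-12·0.141) = 5.73×10^6 N/C.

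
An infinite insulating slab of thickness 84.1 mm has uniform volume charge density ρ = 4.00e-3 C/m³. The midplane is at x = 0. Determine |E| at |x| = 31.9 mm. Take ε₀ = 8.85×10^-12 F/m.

1.44×10^7 N/C

By symmetry E is perpendicular to the slab. A Gaussian pillbox from −31.9 mm to +31.9 mm (face area A) lies entirely within the slab.
Q_enc = ρ·(2x)·A and flux = 2EA, so 2EA = 2ρxA/ε₀ ⇒ E = |ρ|x/ε₀.
E = (4.00×10^-3)(0.0319)/(8.85×10^-12) = 1.44×10^7 N/C.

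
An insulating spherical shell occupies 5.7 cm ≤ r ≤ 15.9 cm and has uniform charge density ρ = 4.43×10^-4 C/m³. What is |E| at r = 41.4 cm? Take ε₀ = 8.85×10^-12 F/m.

Use a concentric Gaussian sphere at r = 41.4 cm (r > 15.9 cm, enclosing the whole shell).
Q_enc = ρ·(4π/3)(b³ − a³) = (4.43e-4)·(4π/3)·((0.159)³ − (0.057)³) = 7.115e-6 C.
Applying ∮E·dA = Q_enc/ε₀ with Φ = E(4πr²):
E = |Q_enc|/(4πε₀r²) = (7.115×10^-6)/(4π·8.85×10^-12·(0.414)²) = 3.73e5 N/C.

E ≈ 3.73e5 N/C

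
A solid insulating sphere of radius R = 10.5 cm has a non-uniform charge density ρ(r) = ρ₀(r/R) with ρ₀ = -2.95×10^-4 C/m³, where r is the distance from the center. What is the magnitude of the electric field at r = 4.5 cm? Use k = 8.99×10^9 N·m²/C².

|E| = 1.61e5 N/C

Use a concentric Gaussian sphere at r = 4.5 cm (r < R).
Q_enc = ∫₀^r ρ(r')·4πr'² dr' = (4πρ₀/R) ∫₀^r r'^3 dr' = 4πρ₀ r^4/(4·R) = -3.619e-8 C.
By Gauss's law, ∮E·dA = E·4πr² = Q_enc/ε₀.
E = k|Q_enc|/r² = (8.99×10^9)(3.619×10^-8)/(0.045)² = 1.61×10^5 N/C.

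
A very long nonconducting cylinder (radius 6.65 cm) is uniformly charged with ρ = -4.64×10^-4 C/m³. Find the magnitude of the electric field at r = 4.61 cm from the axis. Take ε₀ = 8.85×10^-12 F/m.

E = 1.21×10^6 N/C

Choose a coaxial cylinder of radius r = 4.61 cm (arbitrary length L) as the Gaussian surface (r < R).
Enclosed charge per unit length: λ_enc = ρ·πr² = (-4.64×10^-4)π(0.0461)² = -3.098×10^-6 C/m.
Since E is radial and uniform over the curved surface, Φ = E·2πrL = Q_enc/ε₀ = λ_enc L/ε₀.
E = |λ_enc|/(2πε₀r) = (3.098×10^-6)/(2π·8.85×10^-12·0.0461) = 1.21e6 N/C.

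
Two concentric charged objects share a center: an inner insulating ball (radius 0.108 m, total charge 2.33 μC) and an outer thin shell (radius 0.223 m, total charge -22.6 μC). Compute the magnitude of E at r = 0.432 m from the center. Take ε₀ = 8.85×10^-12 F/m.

|E| = 9.77×10^5 N/C

Use a concentric Gaussian sphere at r = 0.432 m (r > 0.223 m, enclosing both).
Q_enc = (2.33 μC) + (-22.6 μC) = -2.027×10^-5 C.
By Gauss's law, ∮E·dA = E·4πr² = Q_enc/ε₀.
E = |Q_enc|/(4πε₀r²) = (2.027e-5)/(4π·8.85×10^-12·(0.432)²) = 9.77×10^5 N/C.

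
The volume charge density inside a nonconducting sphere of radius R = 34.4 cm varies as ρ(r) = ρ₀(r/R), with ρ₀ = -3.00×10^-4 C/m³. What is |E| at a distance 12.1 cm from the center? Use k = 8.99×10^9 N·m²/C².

Take a concentric spherical Gaussian surface of radius r = 12.1 cm (r < R).
Integrate the density: Q_enc = 4π ∫₀^r ρ₀(r'/R)^1 r'² dr' = 4πρ₀ r^4/(4·R) = -5.873×10^-7 C.
Applying ∮E·dA = Q_enc/ε₀ with Φ = E(4πr²):
E = k|Q_enc|/r² = (8.99×10^9)(5.873e-7)/(0.121)² = 3.61×10^5 N/C.

|E| = 3.61×10^5 N/C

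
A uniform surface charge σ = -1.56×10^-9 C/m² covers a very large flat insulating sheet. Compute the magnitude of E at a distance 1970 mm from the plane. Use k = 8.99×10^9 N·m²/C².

88.1 N/C

Choose a cylindrical pillbox piercing the sheet, end faces (area A) parallel to it.
Only the two end caps contribute flux: Φ = 2EA. With Q_enc = σA, Gauss's law gives E = |σ|/(2ε₀).
E = 2πk|σ| = 2π(8.99×10^9)(1.56×10^-9) = 88.1 N/C.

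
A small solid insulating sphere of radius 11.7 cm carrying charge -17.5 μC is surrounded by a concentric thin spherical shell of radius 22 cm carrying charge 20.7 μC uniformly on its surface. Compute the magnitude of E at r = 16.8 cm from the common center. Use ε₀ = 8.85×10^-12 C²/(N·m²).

Take a concentric spherical Gaussian surface of radius r = 16.8 cm (between the bodies, 11.7 cm < r < 22 cm).
The shell at 22 cm lies outside the Gaussian surface, so Q_enc = -17.5 μC = -1.75e-5 C.
Applying ∮E·dA = Q_enc/ε₀ with Φ = E(4πr²):
E = |Q_enc|/(4πε₀r²) = (1.75e-5)/(4π·8.85×10^-12·(0.168)²) = 5.58×10^6 N/C.

|E| = 5.58×10^6 N/C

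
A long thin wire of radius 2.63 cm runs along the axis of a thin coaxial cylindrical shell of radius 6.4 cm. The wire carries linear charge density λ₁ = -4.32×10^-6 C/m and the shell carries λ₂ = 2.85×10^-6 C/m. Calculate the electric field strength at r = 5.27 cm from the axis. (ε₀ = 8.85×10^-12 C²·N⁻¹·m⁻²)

By cylindrical symmetry E is radial; use a coaxial Gaussian cylinder of radius 5.27 cm and length L (between the conductors, 2.63 cm < r < 6.4 cm).
The shell at 6.4 cm lies outside the Gaussian surface, so λ_enc = λ₁ = -4.32e-6 C/m.
Applying ∮E·dA = Q_enc/ε₀ with the end caps contributing no flux:
E = |λ_enc|/(2πε₀r) = (4.32×10^-6)/(2π·8.85×10^-12·0.0527) = 1.47×10^6 N/C.

|E| ≈ 1.47×10^6 V/m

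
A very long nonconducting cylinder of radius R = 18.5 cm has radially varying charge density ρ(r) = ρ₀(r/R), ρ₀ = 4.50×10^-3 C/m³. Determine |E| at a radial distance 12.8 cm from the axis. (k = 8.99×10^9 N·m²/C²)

1.50e7 N/C

Choose a coaxial cylinder of radius r = 12.8 cm (arbitrary length L) as the Gaussian surface (r < R).
Integrating ρ over the cross-section to radius r: λ_enc = (2πρ₀/R) ∫₀^r r'^2 dr' = 2πρ₀ r^3/(3·R) = 1.068×10^-4 C/m.
By Gauss's law (flux through the curved wall only), E·2πrL = λ_enc L/ε₀.
E = 2k|λ_enc|/r = 2(8.99×10^9)(1.068e-4)/(0.128) = 1.50×10^7 N/C.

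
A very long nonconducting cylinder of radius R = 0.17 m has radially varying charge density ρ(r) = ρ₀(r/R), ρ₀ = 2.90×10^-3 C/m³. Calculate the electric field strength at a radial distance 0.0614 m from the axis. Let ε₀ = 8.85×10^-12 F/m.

By cylindrical symmetry E is radial; use a coaxial Gaussian cylinder of radius 0.0614 m and length L (r < R).
λ_enc = ∫₀^r ρ(r')·2πr' dr' = (2πρ₀/R)·r^3/3 = 8.27×10^-6 C/m.
Applying ∮E·dA = Q_enc/ε₀ with the end caps contributing no flux:
E = |λ_enc|/(2πε₀r) = (8.27×10^-6)/(2π·8.85×10^-12·0.0614) = 2.42×10^6 N/C.

2.42×10^6 N/C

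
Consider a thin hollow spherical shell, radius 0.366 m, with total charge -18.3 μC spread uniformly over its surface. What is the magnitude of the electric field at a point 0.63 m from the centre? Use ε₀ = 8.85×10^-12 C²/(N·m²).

|E| ≈ 4.15×10^5 V/m

Take a concentric spherical Gaussian surface of radius r = 0.63 m (r > 0.366 m).
The entire shell is enclosed: Q_enc = -1.83e-5 C.
By Gauss's law, ∮E·dA = E·4πr² = Q_enc/ε₀.
E = |Q_enc|/(4πε₀r²) = (1.83×10^-5)/(4π·8.85×10^-12·(0.63)²) = 4.15e5 N/C.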